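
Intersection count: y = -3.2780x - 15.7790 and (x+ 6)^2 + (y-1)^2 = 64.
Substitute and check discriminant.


Substitute y = -3.2780x - 15.7790: (x+ 6)^2 + (-3.2780x- 15.7790-1)^2 = 64
Expand to Ax^2 + Bx + C = 0, where b-k = -16.779
A = 1+m^2 = 11.745284
B = 2(m(b-k) - h) = 2(-3.2780*(-16.779) + 6) = 122.003124
C = h^2 + (b-k)^2 - r^2 = 36 + 281.534841 - 64 = 253.534841
disc = B^2-4AC = 14884.7623 - 11911.3548 = 2973.4075
disc > 0

2 intersection points


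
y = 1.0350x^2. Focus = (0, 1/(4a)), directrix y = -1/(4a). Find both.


a = 1.0350
1/(4a) = 0.2415
Focus = (0, 0.2415)
Directrix: y = -0.2415

Focus = (0, 0.2415), Directrix: y = -0.2415


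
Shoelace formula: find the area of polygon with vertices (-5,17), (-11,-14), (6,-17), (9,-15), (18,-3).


sum(xi*y_{i+1}) = -5*(-14) - 11*(-17) + 6*(-15) + 9*(-3) + 18*17 = 446
sum(yi*x_{i+1}) = 17*(-11) - 14*6 - 17*9 - 15*18 - 3*(-5) = -679
Area = |446 + 679|/2 = 1125/2 = 562.5000

562.5000 sq units


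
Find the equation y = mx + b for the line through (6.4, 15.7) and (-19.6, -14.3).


m = (-30.0)/(-26.0) = 1.1538
b = y1 - m*x1 = 15.7 - (-30.0*6.4)/(-26.0) = 15.7 - 7.3846 = 8.3154

y = 1.1538x + 8.3154


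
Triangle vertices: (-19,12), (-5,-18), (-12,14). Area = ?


-19*(-18-14) = 608
-5*(14-12) = -10
-12*(12+ 18) = -360
sum = 238
Area = |238|/2 = 119.0000

119.0000 sq units


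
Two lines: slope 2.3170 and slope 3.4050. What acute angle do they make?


m1-m2 = -1.088
1+m1*m2 = 8.889385
tan(theta) = |-1.088/8.889385| = 0.122393
theta = arctan(|-1.088/8.889385|) = 6.9779 degrees (acute angle)

6.9779 degrees


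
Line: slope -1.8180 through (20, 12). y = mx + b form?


y - 12 = -1.8180(x - 20)
y = -1.8180x + 12 + 1.8180*20
y = -1.8180x + 48.3600

y = -1.8180x + 48.3600


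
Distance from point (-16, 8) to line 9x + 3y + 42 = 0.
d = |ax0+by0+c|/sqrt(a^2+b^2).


|9*(-16) + 3*8 + 42| = |-78| = 78
sqrt(81 + 9) = sqrt(90) = 9.4868
d = 78/sqrt(90) = 8.2219

8.2219


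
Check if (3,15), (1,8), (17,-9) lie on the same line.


3*(8+ 9) + 1*(-9-15) + 17*(15-8)
= 51 - 24 + 119 = 146

No, not collinear (determinant = 146)


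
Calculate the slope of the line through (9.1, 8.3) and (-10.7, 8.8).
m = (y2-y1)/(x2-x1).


dy = 8.8 - 8.3 = 0.5
dx = -10.7 - 9.1 = -19.8
m = 0.5/(-19.8) = -0.0253

m = -0.0253


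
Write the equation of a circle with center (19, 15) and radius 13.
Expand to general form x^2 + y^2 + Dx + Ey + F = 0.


(x-19)^2 + (y-15)^2 = 13^2
D = -2h = -38, E = -2k = -30
F = h^2+k^2-r^2 = 361+225-169 = 417

x^2 + y^2 - 38x - 30y + 417 = 0


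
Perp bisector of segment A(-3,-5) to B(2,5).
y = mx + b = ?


Midpoint = (-0.5, 0)
Slope of AB = dy/dx = 10/5 = 2.0000
Perp slope = -dx/dy = -5/10 = -0.5000
b = My - (perp slope)*Mx = 0 + (5*(-0.5))/10 = 0 - 0.2500 = -0.2500

y = -0.5000x - 0.2500


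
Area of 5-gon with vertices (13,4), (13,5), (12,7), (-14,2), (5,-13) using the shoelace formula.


sum(xi*y_{i+1}) = 13*5 + 13*7 + 12*2 - 14*(-13) + 5*4 = 382
sum(yi*x_{i+1}) = 4*13 + 5*12 + 7*(-14) + 2*5 - 13*13 = -145
Area = |382 + 145|/2 = 527/2 = 263.5000

263.5000 sq units


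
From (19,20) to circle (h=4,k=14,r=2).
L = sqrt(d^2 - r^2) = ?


d = sqrt((19-4)^2 + (20-14)^2) = sqrt(225+36) = 16.1555
L = sqrt(261.0000 - 4) = sqrt(257.0000) = 16.0312

16.0312


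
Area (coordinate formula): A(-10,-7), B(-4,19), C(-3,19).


-10*(19-19) = 0
-4*(19+ 7) = -104
-3*(-7-19) = 78
sum = -26
Area = |-26|/2 = 13.0000

13.0000 sq units


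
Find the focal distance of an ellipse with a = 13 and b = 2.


c^2 = 13^2 - 2^2 = 169 - 4 = 165
c = sqrt(165) = 12.8452

c = 12.8452


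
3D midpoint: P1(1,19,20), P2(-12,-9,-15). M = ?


Mx = (1- 12)/2 = -5.5000
My = (19- 9)/2 = 5.0000
Mz = (20- 15)/2 = 2.5000

M = (-5.5000, 5.0000, 2.5000)


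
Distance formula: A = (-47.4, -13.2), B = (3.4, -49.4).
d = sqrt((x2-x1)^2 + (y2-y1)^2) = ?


dx = 3.4 + 47.4 = 50.8
dy = -49.4 + 13.2 = -36.2
d = sqrt(2580.64 + 1310.44) = sqrt(3891.08) = 62.3785

62.3785


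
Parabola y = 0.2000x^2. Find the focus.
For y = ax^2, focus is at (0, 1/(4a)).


a = 0.2000
4a = 0.8000
focus = (0, 1/0.8000) = (0, 1.2500)

Focus = (0, 1.2500)


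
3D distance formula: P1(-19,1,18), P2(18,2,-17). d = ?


dx=37, dy=1, dz=-35
d = sqrt(1369+1+1225) = sqrt(2595) = 50.9411

50.9411


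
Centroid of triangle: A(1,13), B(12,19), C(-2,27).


Gx = (1+12- 2)/3 = 11/3 = 3.6667
Gy = (13+19+27)/3 = 59/3 = 19.6667

G = (3.6667, 19.6667)


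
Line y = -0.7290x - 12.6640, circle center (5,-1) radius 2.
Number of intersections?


Substitute y = -0.7290x - 12.6640: (x-5)^2 + (-0.7290x- 12.6640+ 1)^2 = 4
Expand to Ax^2 + Bx + C = 0, where b-k = -11.664
A = 1+m^2 = 1.531441
B = 2(m(b-k) - h) = 2(-0.7290*(-11.664) - 5) = 7.006112
C = h^2 + (b-k)^2 - r^2 = 25 + 136.048896 - 4 = 157.048896
disc = B^2-4AC = 49.0856 - 962.0445 = -912.9589
disc < 0

0 intersection points


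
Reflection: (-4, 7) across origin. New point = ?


Reflection rule for origin: (-x, -y)
(-4, 7) -> (4, -7)

(4, -7)


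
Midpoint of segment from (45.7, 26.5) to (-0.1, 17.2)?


Mx = (45.7 - 0.1)/2 = 45.6/2 = 22.8000
My = (26.5 + 17.2)/2 = 43.7/2 = 21.8500

(22.8000, 21.8500)


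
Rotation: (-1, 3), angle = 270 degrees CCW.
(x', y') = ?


cos(270) = 0, sin(270) = -1
x' = -1*0 - 3*(-1) = 3
y' = -1*(-1) + 3*0 = 1

(3, 1)


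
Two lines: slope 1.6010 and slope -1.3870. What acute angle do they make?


m1-m2 = 2.988
1+m1*m2 = -1.220587
tan(theta) = |2.988/(-1.220587)| = 2.448002
theta = arctan(|2.988/(-1.220587)|) = 67.7802 degrees (acute angle)

67.7802 degrees


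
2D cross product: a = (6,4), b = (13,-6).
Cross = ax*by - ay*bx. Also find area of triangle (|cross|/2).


cross = 6*(-6) - 4*13 = -36 - 52 = -88
Triangle area = |-88|/2 = 88/2 = 44.0000

cross = -88, triangle area = 44.0000


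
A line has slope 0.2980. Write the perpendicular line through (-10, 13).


Perpendicular slope = -1/m1 = -1/0.2980 = -3.3557
b2 = y0 - m2*x0 = 13 - 10/0.2980 = 13 - 33.5570 = -20.5570

y = -3.3557x - 20.5570


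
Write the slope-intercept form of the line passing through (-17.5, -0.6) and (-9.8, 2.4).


m = (3.0)/(7.7) = 0.3896
b = y1 - m*x1 = -0.6 - (3.0*(-17.5))/(7.7) = -0.6 + 6.8182 = 6.2182

y = 0.3896x + 6.2182


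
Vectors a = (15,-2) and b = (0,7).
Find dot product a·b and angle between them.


a·b = 15*0 - 2*7 = 0 - 14 = -14
|a| = sqrt(225+4) = 15.1327
|b| = sqrt(0+49) = 7.0000
cos(theta) = -14/(sqrt(229)*sqrt(49)) = -14/sqrt(11221) = -0.132164
theta = arccos(-14/sqrt(11221)) = 97.5946 degrees

a·b = -14, theta = 97.5946 deg


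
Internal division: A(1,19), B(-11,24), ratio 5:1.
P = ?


Px = (5*(-11) + 1*1)/6 = -54/6 = -9.0000
Py = (5*24 + 1*19)/6 = 139/6 = 23.1667

P = (-9.0000, 23.1667)


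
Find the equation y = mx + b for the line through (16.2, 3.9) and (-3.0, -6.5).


m = (-10.4)/(-19.2) = 0.5417
b = y1 - m*x1 = 3.9 - (-10.4*16.2)/(-19.2) = 3.9 - 8.7750 = -4.8750

y = 0.5417x - 4.8750


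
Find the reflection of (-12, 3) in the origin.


Reflection rule for origin: (-x, -y)
(-12, 3) -> (12, -3)

(12, -3)


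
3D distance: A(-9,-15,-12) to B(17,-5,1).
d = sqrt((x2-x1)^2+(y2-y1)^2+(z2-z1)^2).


dx=26, dy=10, dz=13
d = sqrt(676+100+169) = sqrt(945) = 30.7409

30.7409


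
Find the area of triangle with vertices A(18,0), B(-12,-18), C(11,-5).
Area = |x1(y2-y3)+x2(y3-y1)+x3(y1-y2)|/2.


18*(-18+ 5) = -234
-12*(-5-0) = 60
11*(0+ 18) = 198
sum = 24
Area = |24|/2 = 12.0000

12.0000 sq units


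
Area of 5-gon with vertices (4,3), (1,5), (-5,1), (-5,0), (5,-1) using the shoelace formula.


sum(xi*y_{i+1}) = 4*5 + 1*1 - 5*0 - 5*(-1) + 5*3 = 41
sum(yi*x_{i+1}) = 3*1 + 5*(-5) + 1*(-5) + 0*5 - 1*4 = -31
Area = |41 + 31|/2 = 72/2 = 36.0000

36.0000 sq units


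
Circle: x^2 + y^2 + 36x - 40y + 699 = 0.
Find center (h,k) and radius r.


h = -D/2 = -36/2 = -18
k = -E/2 = 40/2 = 20
r^2 = h^2 + k^2 - F = 324 + 400 - 699 = 25
r = 5

Center (-18, 20), radius = 5


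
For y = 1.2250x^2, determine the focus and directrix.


a = 1.2250
1/(4a) = 0.2041
Focus = (0, 0.2041)
Directrix: y = -0.2041

Focus = (0, 0.2041), Directrix: y = -0.2041


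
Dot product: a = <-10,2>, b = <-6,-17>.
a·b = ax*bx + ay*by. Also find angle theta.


a·b = -10*(-6) + 2*(-17) = 60 - 34 = 26
|a| = sqrt(100+4) = 10.1980
|b| = sqrt(36+289) = 18.0278
cos(theta) = 26/(sqrt(104)*sqrt(325)) = 26/sqrt(33800) = 0.141421
theta = arccos(26/sqrt(33800)) = 81.8699 degrees

a·b = 26, theta = 81.8699 deg


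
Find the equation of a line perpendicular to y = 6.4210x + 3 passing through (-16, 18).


Perpendicular slope = -1/m1 = -1/6.4210 = -0.1557
b2 = y0 - m2*x0 = 18 - 16/6.4210 = 18 - 2.4918 = 15.5082

y = -0.1557x + 15.5082


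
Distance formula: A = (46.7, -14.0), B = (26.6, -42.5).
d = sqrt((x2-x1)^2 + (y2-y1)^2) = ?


dx = 26.6 - 46.7 = -20.1
dy = -42.5 + 14.0 = -28.5
d = sqrt(404.01 + 812.25) = sqrt(1216.26) = 34.8749

34.8749


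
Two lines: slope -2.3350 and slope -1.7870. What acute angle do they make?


m1-m2 = -0.548
1+m1*m2 = 5.172645
tan(theta) = |-0.548/5.172645| = 0.105942
theta = arctan(|-0.548/5.172645|) = 6.0475 degrees (acute angle)

6.0475 degrees


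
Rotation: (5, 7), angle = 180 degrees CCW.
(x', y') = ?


cos(180) = -1, sin(180) = 0
x' = 5*(-1) - 7*0 = -5
y' = 5*0 + 7*(-1) = -7

(-5, -7)


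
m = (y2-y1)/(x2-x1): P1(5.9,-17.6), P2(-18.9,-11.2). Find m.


dy = -11.2 + 17.6 = 6.4
dx = -18.9 - 5.9 = -24.8
m = 6.4/(-24.8) = -0.2581

m = -0.2581


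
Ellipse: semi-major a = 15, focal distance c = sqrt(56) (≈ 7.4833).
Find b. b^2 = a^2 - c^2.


b^2 = 15^2 - (sqrt(56))^2 = 225 - 56 = 169
b = sqrt(169) = 13

b = 13


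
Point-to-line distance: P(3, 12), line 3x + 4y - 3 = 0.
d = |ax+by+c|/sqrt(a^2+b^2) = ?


|3*3 + 4*12 - 3| = |54| = 54
sqrt(9 + 16) = sqrt(25) = 5.0000
d = 54/sqrt(25) = 10.8000

10.8000


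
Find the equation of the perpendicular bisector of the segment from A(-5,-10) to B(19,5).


Midpoint = (7, -2.5)
Slope of AB = dy/dx = 15/24 = 0.6250
Perp slope = -dx/dy = -24/15 = -1.6000
b = My - (perp slope)*Mx = -2.5 + (24*7)/15 = -2.5 + 11.2000 = 8.7000

y = -1.6000x + 8.7000


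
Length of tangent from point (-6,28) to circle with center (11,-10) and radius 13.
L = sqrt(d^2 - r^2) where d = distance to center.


d = sqrt((-6-11)^2 + (28+ 10)^2) = sqrt(289+1444) = 41.6293
L = sqrt(1733.0000 - 169) = sqrt(1564.0000) = 39.5474

39.5474


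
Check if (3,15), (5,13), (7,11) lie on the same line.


3*(13-11) + 5*(11-15) + 7*(15-13)
= 6 - 20 + 14 = 0

Yes, collinear (determinant = 0)


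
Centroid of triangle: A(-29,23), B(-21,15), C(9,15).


Gx = (-29- 21+9)/3 = -41/3 = -13.6667
Gy = (23+15+15)/3 = 53/3 = 17.6667

G = (-13.6667, 17.6667)


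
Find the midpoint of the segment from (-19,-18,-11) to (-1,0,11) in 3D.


Mx = (-19- 1)/2 = -10.0000
My = (-18+0)/2 = -9.0000
Mz = (-11+11)/2 = 0

M = (-10.0000, -9.0000, 0)


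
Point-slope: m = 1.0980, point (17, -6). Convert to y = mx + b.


y + 6 = 1.0980(x - 17)
y = 1.0980x - 6 - 1.0980*17
y = 1.0980x - 24.6660

y = 1.0980x - 24.6660


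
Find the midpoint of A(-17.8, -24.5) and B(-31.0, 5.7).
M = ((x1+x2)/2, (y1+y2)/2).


Mx = (-17.8 - 31.0)/2 = -48.8/2 = -24.4000
My = (-24.5 + 5.7)/2 = -18.8/2 = -9.4000

(-24.4000, -9.4000)


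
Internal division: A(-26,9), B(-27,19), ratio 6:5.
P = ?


Px = (6*(-27) + 5*(-26))/11 = -292/11 = -26.5455
Py = (6*19 + 5*9)/11 = 159/11 = 14.4545

P = (-26.5455, 14.4545)


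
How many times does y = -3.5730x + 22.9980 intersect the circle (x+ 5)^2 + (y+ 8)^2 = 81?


Substitute y = -3.5730x + 22.9980: (x+ 5)^2 + (-3.5730x+22.9980+ 8)^2 = 81
Expand to Ax^2 + Bx + C = 0, where b-k = 30.998
A = 1+m^2 = 13.766329
B = 2(m(b-k) - h) = 2(-3.5730*30.998 + 5) = -211.511708
C = h^2 + (b-k)^2 - r^2 = 25 + 960.876004 - 81 = 904.876004
disc = B^2-4AC = 44737.2026 - 49827.2831 = -5090.0805
disc < 0

0 intersection points


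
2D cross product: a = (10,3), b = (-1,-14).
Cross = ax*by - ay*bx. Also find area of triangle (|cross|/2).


cross = 10*(-14) - 3*(-1) = -140 + 3 = -137
Triangle area = |-137|/2 = 137/2 = 68.5000

cross = -137, triangle area = 68.5000


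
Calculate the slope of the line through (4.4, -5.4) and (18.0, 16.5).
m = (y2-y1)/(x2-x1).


dy = 16.5 + 5.4 = 21.9
dx = 18.0 - 4.4 = 13.6
m = 21.9/13.6 = 1.6103

m = 1.6103


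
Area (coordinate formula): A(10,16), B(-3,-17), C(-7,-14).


10*(-17+ 14) = -30
-3*(-14-16) = 90
-7*(16+ 17) = -231
sum = -171
Area = |-171|/2 = 85.5000

85.5000 sq units


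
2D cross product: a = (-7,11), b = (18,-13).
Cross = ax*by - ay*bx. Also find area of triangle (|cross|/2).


cross = -7*(-13) - 11*18 = 91 - 198 = -107
Triangle area = |-107|/2 = 107/2 = 53.5000

cross = -107, triangle area = 53.5000


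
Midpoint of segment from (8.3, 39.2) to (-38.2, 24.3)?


Mx = (8.3 - 38.2)/2 = -29.9/2 = -14.9500
My = (39.2 + 24.3)/2 = 63.5/2 = 31.7500

(-14.9500, 31.7500)


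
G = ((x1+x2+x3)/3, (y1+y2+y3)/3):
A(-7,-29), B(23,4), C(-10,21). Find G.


Gx = (-7+23- 10)/3 = 6/3 = 2.0000
Gy = (-29+4+21)/3 = -4/3 = -1.3333

G = (2.0000, -1.3333)


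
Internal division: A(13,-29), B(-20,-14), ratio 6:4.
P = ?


Px = (6*(-20) + 4*13)/10 = -68/10 = -6.8000
Py = (6*(-14) + 4*(-29))/10 = -200/10 = -20.0000

P = (-6.8000, -20.0000)


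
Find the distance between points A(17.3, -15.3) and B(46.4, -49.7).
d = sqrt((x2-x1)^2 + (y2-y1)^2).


dx = 46.4 - 17.3 = 29.1
dy = -49.7 + 15.3 = -34.4
d = sqrt(846.81 + 1183.36) = sqrt(2030.17) = 45.0574

45.0574


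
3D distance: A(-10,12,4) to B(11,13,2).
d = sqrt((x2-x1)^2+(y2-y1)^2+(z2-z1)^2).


dx=21, dy=1, dz=-2
d = sqrt(441+1+4) = sqrt(446) = 21.1187

21.1187


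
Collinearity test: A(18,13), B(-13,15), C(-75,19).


18*(15-19) - 13*(19-13) - 75*(13-15)
= -72 - 78 + 150 = 0

Yes, collinear (determinant = 0)


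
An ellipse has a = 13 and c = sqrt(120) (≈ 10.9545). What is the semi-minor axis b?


b^2 = 13^2 - (sqrt(120))^2 = 169 - 120 = 49
b = sqrt(49) = 7

b = 7


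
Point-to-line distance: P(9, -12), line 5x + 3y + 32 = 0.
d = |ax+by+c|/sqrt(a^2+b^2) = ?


|5*9 + 3*(-12) + 32| = |41| = 41
sqrt(25 + 9) = sqrt(34) = 5.8310
d = 41/sqrt(34) = 7.0314

7.0314


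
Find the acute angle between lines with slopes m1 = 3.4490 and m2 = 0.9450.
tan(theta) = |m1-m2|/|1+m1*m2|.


m1-m2 = 2.504
1+m1*m2 = 4.259305
tan(theta) = |2.504/4.259305| = 0.587889
theta = arctan(|2.504/4.259305|) = 30.4508 degrees (acute angle)

30.4508 degrees


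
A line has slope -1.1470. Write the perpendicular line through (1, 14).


Perpendicular slope = -1/m1 = -1/(-1.1470) = 0.8718
b2 = y0 - m2*x0 = 14 + 1/(-1.1470) = 14 - 0.8718 = 13.1282

y = 0.8718x + 13.1282


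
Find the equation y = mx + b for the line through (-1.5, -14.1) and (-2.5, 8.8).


m = (22.9)/(-1.0) = -22.9000
b = y1 - m*x1 = -14.1 - (22.9*(-1.5))/(-1.0) = -14.1 - 34.3500 = -48.4500

y = -22.9000x - 48.4500


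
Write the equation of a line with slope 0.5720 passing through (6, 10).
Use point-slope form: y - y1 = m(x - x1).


y - 10 = 0.5720(x - 6)
y = 0.5720x + 10 - 0.5720*6
y = 0.5720x + 6.5680

y = 0.5720x + 6.5680


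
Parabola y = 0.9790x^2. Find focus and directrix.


a = 0.9790
1/(4a) = 0.2554
Focus = (0, 0.2554)
Directrix: y = -0.2554

Focus = (0, 0.2554), Directrix: y = -0.2554


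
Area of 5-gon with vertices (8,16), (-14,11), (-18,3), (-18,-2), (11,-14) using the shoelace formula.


sum(xi*y_{i+1}) = 8*11 - 14*3 - 18*(-2) - 18*(-14) + 11*16 = 510
sum(yi*x_{i+1}) = 16*(-14) + 11*(-18) + 3*(-18) - 2*11 - 14*8 = -610
Area = |510 + 610|/2 = 1120/2 = 560.0000

560.0000 sq units


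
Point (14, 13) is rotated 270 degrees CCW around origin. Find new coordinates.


cos(270) = 0, sin(270) = -1
x' = 14*0 - 13*(-1) = 13
y' = 14*(-1) + 13*0 = -14

(13, -14)


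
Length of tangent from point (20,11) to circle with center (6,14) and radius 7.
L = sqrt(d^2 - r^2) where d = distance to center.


d = sqrt((20-6)^2 + (11-14)^2) = sqrt(196+9) = 14.3178
L = sqrt(205.0000 - 49) = sqrt(156.0000) = 12.4900

12.4900


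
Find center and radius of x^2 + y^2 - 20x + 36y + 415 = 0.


h = -D/2 = 20/2 = 10
k = -E/2 = -36/2 = -18
r^2 = h^2 + k^2 - F = 100 + 324 - 415 = 9
r = 3

Center (10, -18), radius = 3


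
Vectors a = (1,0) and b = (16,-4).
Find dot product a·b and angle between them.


a·b = 1*16 + 0*(-4) = 16 + 0 = 16
|a| = sqrt(1+0) = 1.0000
|b| = sqrt(256+16) = 16.4924
cos(theta) = 16/(sqrt(1)*sqrt(272)) = 16/sqrt(272) = 0.970143
theta = arccos(16/sqrt(272)) = 14.0362 degrees

a·b = 16, theta = 14.0362 deg


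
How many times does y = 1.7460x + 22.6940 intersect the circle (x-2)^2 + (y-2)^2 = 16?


Substitute y = 1.7460x + 22.6940: (x-2)^2 + (1.7460x+22.6940-2)^2 = 16
Expand to Ax^2 + Bx + C = 0, where b-k = 20.694
A = 1+m^2 = 4.048516
B = 2(m(b-k) - h) = 2(1.7460*20.694 - 2) = 68.263448
C = h^2 + (b-k)^2 - r^2 = 4 + 428.241636 - 16 = 416.241636
disc = B^2-4AC = 4659.8983 - 6740.6437 = -2080.7454
disc < 0

0 intersection points


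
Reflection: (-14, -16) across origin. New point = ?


Reflection rule for origin: (-x, -y)
(-14, -16) -> (14, 16)

(14, 16)


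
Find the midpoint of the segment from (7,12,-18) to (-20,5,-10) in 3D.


Mx = (7- 20)/2 = -6.5000
My = (12+5)/2 = 8.5000
Mz = (-18- 10)/2 = -14.0000

M = (-6.5000, 8.5000, -14.0000)


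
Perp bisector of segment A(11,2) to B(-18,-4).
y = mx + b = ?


Midpoint = (-3.5, -1)
Slope of AB = dy/dx = -6/(-29) = 0.2069
Perp slope = -dx/dy = -29/6 = -4.8333
b = My - (perp slope)*Mx = -1 + (-29*(-3.5))/(-6) = -1 - 16.9167 = -17.9167

y = -4.8333x - 17.9167


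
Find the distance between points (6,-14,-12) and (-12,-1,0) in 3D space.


dx=-18, dy=13, dz=12
d = sqrt(324+169+144) = sqrt(637) = 25.2389

25.2389


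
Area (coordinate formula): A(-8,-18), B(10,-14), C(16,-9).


-8*(-14+ 9) = 40
10*(-9+ 18) = 90
16*(-18+ 14) = -64
sum = 66
Area = |66|/2 = 33.0000

33.0000 sq units


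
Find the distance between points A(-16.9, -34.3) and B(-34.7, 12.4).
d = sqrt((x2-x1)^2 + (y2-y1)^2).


dx = -34.7 + 16.9 = -17.8
dy = 12.4 + 34.3 = 46.7
d = sqrt(316.84 + 2180.89) = sqrt(2497.73) = 49.9773

49.9773


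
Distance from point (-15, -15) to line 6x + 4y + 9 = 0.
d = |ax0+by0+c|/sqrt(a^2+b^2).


|6*(-15) + 4*(-15) + 9| = |-141| = 141
sqrt(36 + 16) = sqrt(52) = 7.2111
d = 141/sqrt(52) = 19.5532

19.5532


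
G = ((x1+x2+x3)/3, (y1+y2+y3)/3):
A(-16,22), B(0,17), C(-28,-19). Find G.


Gx = (-16+0- 28)/3 = -44/3 = -14.6667
Gy = (22+17- 19)/3 = 20/3 = 6.6667

G = (-14.6667, 6.6667)


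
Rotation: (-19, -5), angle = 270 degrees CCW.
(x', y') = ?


cos(270) = 0, sin(270) = -1
x' = -19*0 + 5*(-1) = -5
y' = -19*(-1) - 5*0 = 19

(-5, 19)


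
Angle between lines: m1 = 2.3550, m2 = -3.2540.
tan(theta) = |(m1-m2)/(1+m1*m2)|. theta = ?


m1-m2 = 5.609
1+m1*m2 = -6.66317
tan(theta) = |5.609/(-6.66317)| = 0.841792
theta = arctan(|5.609/(-6.66317)|) = 40.0904 degrees (acute angle)

40.0904 degrees


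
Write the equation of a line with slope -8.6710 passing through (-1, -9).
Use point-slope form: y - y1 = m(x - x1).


y + 9 = -8.6710(x + 1)
y = -8.6710x - 9 + 8.6710*(-1)
y = -8.6710x - 17.6710

y = -8.6710x - 17.6710


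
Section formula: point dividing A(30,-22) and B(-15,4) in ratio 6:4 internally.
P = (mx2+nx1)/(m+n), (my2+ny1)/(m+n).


Px = (6*(-15) + 4*30)/10 = 30/10 = 3.0000
Py = (6*4 + 4*(-22))/10 = -64/10 = -6.4000

P = (3.0000, -6.4000)


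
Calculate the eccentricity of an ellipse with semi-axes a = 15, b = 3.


c = sqrt(225-9) = sqrt(216) = 14.6969
e = c/a = sqrt(216)/15 = 0.9798

e = 0.9798


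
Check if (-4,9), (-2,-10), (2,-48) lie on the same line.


-4*(-10+ 48) - 2*(-48-9) + 2*(9+ 10)
= -152 + 114 + 38 = 0

Yes, collinear (determinant = 0)


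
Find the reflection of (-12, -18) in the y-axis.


Reflection rule for y-axis: (-x, y)
(-12, -18) -> (12, -18)

(12, -18)


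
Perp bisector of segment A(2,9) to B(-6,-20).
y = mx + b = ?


Midpoint = (-2, -5.5)
Slope of AB = dy/dx = -29/(-8) = 3.6250
Perp slope = -dx/dy = -8/29 = -0.2759
b = My - (perp slope)*Mx = -5.5 + (-8*(-2))/(-29) = -5.5 - 0.5517 = -6.0517

y = -0.2759x - 6.0517


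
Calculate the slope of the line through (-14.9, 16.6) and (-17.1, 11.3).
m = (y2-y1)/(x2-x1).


dy = 11.3 - 16.6 = -5.3
dx = -17.1 + 14.9 = -2.2
m = -5.3/(-2.2) = 2.4091

m = 2.4091


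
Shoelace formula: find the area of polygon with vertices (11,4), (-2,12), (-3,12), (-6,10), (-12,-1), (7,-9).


sum(xi*y_{i+1}) = 11*12 - 2*12 - 3*10 - 6*(-1) - 12*(-9) + 7*4 = 220
sum(yi*x_{i+1}) = 4*(-2) + 12*(-3) + 12*(-6) + 10*(-12) - 1*7 - 9*11 = -342
Area = |220 + 342|/2 = 562/2 = 281.0000

281.0000 sq units


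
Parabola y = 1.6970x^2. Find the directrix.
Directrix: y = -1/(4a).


a = 1.6970
1/(4a) = 0.1473
directrix: y = -0.1473 = -0.1473

y = -0.1473


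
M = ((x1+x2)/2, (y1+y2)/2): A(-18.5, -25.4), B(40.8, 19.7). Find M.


Mx = (-18.5 + 40.8)/2 = 22.3/2 = 11.1500
My = (-25.4 + 19.7)/2 = -5.7/2 = -2.8500

(11.1500, -2.8500)


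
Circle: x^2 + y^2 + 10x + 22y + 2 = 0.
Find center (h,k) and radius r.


h = -D/2 = -10/2 = -5
k = -E/2 = -22/2 = -11
r^2 = h^2 + k^2 - F = 25 + 121 - 2 = 144
r = 12

Center (-5, -11), radius = 12


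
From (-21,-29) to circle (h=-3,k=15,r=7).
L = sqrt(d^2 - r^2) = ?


d = sqrt((-21+ 3)^2 + (-29-15)^2) = sqrt(324+1936) = 47.5395
L = sqrt(2260.0000 - 49) = sqrt(2211.0000) = 47.0213

47.0213


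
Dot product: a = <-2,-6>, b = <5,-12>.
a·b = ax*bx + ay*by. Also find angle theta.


a·b = -2*5 - 6*(-12) = -10 + 72 = 62
|a| = sqrt(4+36) = 6.3246
|b| = sqrt(25+144) = 13.0000
cos(theta) = 62/(sqrt(40)*sqrt(169)) = 62/sqrt(6760) = 0.754082
theta = arccos(62/sqrt(6760)) = 41.0548 degrees

a·b = 62, theta = 41.0548 deg


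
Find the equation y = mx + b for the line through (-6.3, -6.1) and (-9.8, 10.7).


m = (16.8)/(-3.5) = -4.8000
b = y1 - m*x1 = -6.1 - (16.8*(-6.3))/(-3.5) = -6.1 - 30.2400 = -36.3400

y = -4.8000x - 36.3400


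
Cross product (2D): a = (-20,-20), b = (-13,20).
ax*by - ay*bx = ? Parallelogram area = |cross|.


cross = -20*20 + 20*(-13) = -400 - 260 = -660
Parallelogram area = |-660| = 660

cross = -660, parallelogram area = 660


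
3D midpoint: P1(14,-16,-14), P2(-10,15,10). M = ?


Mx = (14- 10)/2 = 2.0000
My = (-16+15)/2 = -0.5000
Mz = (-14+10)/2 = -2.0000

M = (2.0000, -0.5000, -2.0000)


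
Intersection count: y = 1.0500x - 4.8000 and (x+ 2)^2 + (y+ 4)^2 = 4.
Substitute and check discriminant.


Substitute y = 1.0500x - 4.8000: (x+ 2)^2 + (1.0500x- 4.8000+ 4)^2 = 4
Expand to Ax^2 + Bx + C = 0, where b-k = -0.8
A = 1+m^2 = 2.1025
B = 2(m(b-k) - h) = 2(1.0500*(-0.8) + 2) = 2.32
C = h^2 + (b-k)^2 - r^2 = 4 + 0.64 - 4 = 0.64
disc = B^2-4AC = 5.3824 - 5.3824 = 0
disc = 0

1 intersection point (tangent)


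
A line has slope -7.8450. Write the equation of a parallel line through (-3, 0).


Parallel lines have equal slopes.
m2 = -7.8450
b2 = 0 + 7.8450*(-3) = -23.5350

y = -7.8450x - 23.5350


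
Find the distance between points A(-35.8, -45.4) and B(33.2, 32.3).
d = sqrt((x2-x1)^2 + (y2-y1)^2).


dx = 33.2 + 35.8 = 69.0
dy = 32.3 + 45.4 = 77.7
d = sqrt(4761.0 + 6037.29) = sqrt(10798.29) = 103.9148

103.9148


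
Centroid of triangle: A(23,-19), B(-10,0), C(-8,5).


Gx = (23- 10- 8)/3 = 5/3 = 1.6667
Gy = (-19+0+5)/3 = -14/3 = -4.6667

G = (1.6667, -4.6667)


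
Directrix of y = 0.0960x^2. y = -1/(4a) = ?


a = 0.0960
1/(4a) = 2.6042
directrix: y = -2.6042 = -2.6042

y = -2.6042


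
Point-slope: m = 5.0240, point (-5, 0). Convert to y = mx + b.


y - 0 = 5.0240(x + 5)
y = 5.0240x + 0 - 5.0240*(-5)
y = 5.0240x + 25.1200

y = 5.0240x + 25.1200


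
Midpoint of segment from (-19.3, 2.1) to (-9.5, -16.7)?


Mx = (-19.3 - 9.5)/2 = -28.8/2 = -14.4000
My = (2.1 - 16.7)/2 = -14.6/2 = -7.3000

(-14.4000, -7.3000)


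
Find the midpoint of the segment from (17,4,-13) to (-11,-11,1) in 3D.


Mx = (17- 11)/2 = 3.0000
My = (4- 11)/2 = -3.5000
Mz = (-13+1)/2 = -6.0000

M = (3.0000, -3.5000, -6.0000)


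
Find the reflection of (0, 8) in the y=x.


Reflection rule for y=x: (y, x)
(0, 8) -> (8, 0)

(8, 0)


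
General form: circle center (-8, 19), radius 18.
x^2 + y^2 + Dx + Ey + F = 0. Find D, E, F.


(x+ 8)^2 + (y-19)^2 = 18^2
D = -2h = 16, E = -2k = -38
F = h^2+k^2-r^2 = 64+361-324 = 101

D = 16, E = -38, F = 101


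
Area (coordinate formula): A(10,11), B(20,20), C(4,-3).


10*(20+ 3) = 230
20*(-3-11) = -280
4*(11-20) = -36
sum = -86
Area = |-86|/2 = 43.0000

43.0000 sq units


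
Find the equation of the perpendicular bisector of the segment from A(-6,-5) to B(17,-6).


Midpoint = (5.5, -5.5)
Slope of AB = dy/dx = -1/23 = -0.0435
Perp slope = -dx/dy = 23/1 = 23.0000
b = My - (perp slope)*Mx = -5.5 + (23*5.5)/(-1) = -5.5 - 126.5000 = -132.0000

y = 23.0000x - 132.0000


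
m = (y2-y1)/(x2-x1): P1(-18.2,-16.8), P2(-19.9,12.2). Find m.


dy = 12.2 + 16.8 = 29.0
dx = -19.9 + 18.2 = -1.7
m = 29.0/(-1.7) = -17.0588

m = -17.0588


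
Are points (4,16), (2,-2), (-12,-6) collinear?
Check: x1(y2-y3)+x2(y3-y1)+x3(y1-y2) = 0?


4*(-2+ 6) + 2*(-6-16) - 12*(16+ 2)
= 16 - 44 - 216 = -244

No, not collinear (determinant = -244)


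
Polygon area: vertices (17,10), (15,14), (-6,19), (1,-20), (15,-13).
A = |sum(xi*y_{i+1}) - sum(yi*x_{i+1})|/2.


sum(xi*y_{i+1}) = 17*14 + 15*19 - 6*(-20) + 1*(-13) + 15*10 = 780
sum(yi*x_{i+1}) = 10*15 + 14*(-6) + 19*1 - 20*15 - 13*17 = -436
Area = |780 + 436|/2 = 1216/2 = 608.0000

608.0000 sq units


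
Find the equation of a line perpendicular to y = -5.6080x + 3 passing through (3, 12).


Perpendicular slope = -1/m1 = -1/(-5.6080) = 0.1783
b2 = y0 - m2*x0 = 12 + 3/(-5.6080) = 12 - 0.5350 = 11.4650

y = 0.1783x + 11.4650


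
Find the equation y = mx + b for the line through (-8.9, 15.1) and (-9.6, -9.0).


m = (-24.1)/(-0.7) = 34.4286
b = y1 - m*x1 = 15.1 - (-24.1*(-8.9))/(-0.7) = 15.1 + 306.4143 = 321.5143

y = 34.4286x + 321.5143


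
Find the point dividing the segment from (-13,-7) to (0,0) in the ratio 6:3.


Px = (6*0 + 3*(-13))/9 = -39/9 = -4.3333
Py = (6*0 + 3*(-7))/9 = -21/9 = -2.3333

P = (-4.3333, -2.3333)


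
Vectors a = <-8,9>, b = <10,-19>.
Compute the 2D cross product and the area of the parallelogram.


cross = -8*(-19) - 9*10 = 152 - 90 = 62
Parallelogram area = |62| = 62

cross = 62, parallelogram area = 62


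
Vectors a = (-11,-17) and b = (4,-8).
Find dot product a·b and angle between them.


a·b = -11*4 - 17*(-8) = -44 + 136 = 92
|a| = sqrt(121+289) = 20.2485
|b| = sqrt(16+64) = 8.9443
cos(theta) = 92/(sqrt(410)*sqrt(80)) = 92/sqrt(32800) = 0.507985
theta = arccos(92/sqrt(32800)) = 59.4703 degrees

a·b = 92, theta = 59.4703 deg


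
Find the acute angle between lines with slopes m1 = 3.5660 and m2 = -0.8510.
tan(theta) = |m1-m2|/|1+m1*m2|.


m1-m2 = 4.417
1+m1*m2 = -2.034666
tan(theta) = |4.417/(-2.034666)| = 2.170872
theta = arctan(|4.417/(-2.034666)|) = 65.2671 degrees (acute angle)

65.2671 degrees


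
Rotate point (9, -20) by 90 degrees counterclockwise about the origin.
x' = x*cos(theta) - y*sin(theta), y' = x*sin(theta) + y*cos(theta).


cos(90) = 0, sin(90) = 1
x' = 9*0 + 20*1 = 20
y' = 9*1 - 20*0 = 9

(20, 9)


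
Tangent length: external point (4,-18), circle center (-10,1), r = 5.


d = sqrt((4+ 10)^2 + (-18-1)^2) = sqrt(196+361) = 23.6008
L = sqrt(557.0000 - 25) = sqrt(532.0000) = 23.0651

23.0651


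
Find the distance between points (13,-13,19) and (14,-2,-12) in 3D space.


dx=1, dy=11, dz=-31
d = sqrt(1+121+961) = sqrt(1083) = 32.9090

32.9090


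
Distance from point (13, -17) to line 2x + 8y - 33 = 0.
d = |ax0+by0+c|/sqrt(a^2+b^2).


|2*13 + 8*(-17) - 33| = |-143| = 143
sqrt(4 + 64) = sqrt(68) = 8.2462
d = 143/sqrt(68) = 17.3413

17.3413


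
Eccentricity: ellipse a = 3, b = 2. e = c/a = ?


c = sqrt(9-4) = sqrt(5) = 2.2361
e = c/a = sqrt(5)/3 = 0.7454

e = 0.7454


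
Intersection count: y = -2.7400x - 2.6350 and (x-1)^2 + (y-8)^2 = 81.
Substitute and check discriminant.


Substitute y = -2.7400x - 2.6350: (x-1)^2 + (-2.7400x- 2.6350-8)^2 = 81
Expand to Ax^2 + Bx + C = 0, where b-k = -10.635
A = 1+m^2 = 8.5076
B = 2(m(b-k) - h) = 2(-2.7400*(-10.635) - 1) = 56.2798
C = h^2 + (b-k)^2 - r^2 = 1 + 113.103225 - 81 = 33.103225
disc = B^2-4AC = 3167.4159 - 1126.5160 = 2040.8999
disc > 0

2 intersection points


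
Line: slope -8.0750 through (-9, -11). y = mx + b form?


y + 11 = -8.0750(x + 9)
y = -8.0750x - 11 + 8.0750*(-9)
y = -8.0750x - 83.6750

y = -8.0750x - 83.6750


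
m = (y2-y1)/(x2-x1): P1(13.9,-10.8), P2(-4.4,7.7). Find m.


dy = 7.7 + 10.8 = 18.5
dx = -4.4 - 13.9 = -18.3
m = 18.5/(-18.3) = -1.0109

m = -1.0109


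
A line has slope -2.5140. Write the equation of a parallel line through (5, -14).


Parallel lines have equal slopes.
m2 = -2.5140
b2 = -14 + 2.5140*5 = -1.4300

y = -2.5140x - 1.4300


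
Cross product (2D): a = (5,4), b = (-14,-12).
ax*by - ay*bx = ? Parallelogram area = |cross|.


cross = 5*(-12) - 4*(-14) = -60 + 56 = -4
Parallelogram area = |-4| = 4

cross = -4, parallelogram area = 4


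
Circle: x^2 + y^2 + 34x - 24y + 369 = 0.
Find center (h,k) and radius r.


h = -D/2 = -34/2 = -17
k = -E/2 = 24/2 = 12
r^2 = h^2 + k^2 - F = 289 + 144 - 369 = 64
r = 8

Center (-17, 12), radius = 8


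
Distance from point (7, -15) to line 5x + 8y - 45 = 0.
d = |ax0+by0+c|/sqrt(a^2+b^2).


|5*7 + 8*(-15) - 45| = |-130| = 130
sqrt(25 + 64) = sqrt(89) = 9.4340
d = 130/sqrt(89) = 13.7800

13.7800


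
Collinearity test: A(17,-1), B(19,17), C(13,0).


17*(17-0) + 19*(0+ 1) + 13*(-1-17)
= 289 + 19 - 234 = 74

No, not collinear (determinant = 74)


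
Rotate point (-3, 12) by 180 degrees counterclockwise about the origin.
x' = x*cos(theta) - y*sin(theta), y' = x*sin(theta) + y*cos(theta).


cos(180) = -1, sin(180) = 0
x' = -3*(-1) - 12*0 = 3
y' = -3*0 + 12*(-1) = -12

(3, -12)


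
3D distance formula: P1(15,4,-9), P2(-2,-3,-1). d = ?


dx=-17, dy=-7, dz=8
d = sqrt(289+49+64) = sqrt(402) = 20.0499

20.0499


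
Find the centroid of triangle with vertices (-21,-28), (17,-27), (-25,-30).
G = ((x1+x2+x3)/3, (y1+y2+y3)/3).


Gx = (-21+17- 25)/3 = -29/3 = -9.6667
Gy = (-28- 27- 30)/3 = -85/3 = -28.3333

G = (-9.6667, -28.3333)


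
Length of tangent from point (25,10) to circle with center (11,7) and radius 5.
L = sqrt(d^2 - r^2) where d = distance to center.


d = sqrt((25-11)^2 + (10-7)^2) = sqrt(196+9) = 14.3178
L = sqrt(205.0000 - 25) = sqrt(180.0000) = 13.4164

13.4164


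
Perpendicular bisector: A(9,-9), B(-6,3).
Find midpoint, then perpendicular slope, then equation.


Midpoint = (1.5, -3)
Slope of AB = dy/dx = 12/(-15) = -0.8000
Perp slope = -dx/dy = 15/12 = 1.2500
b = My - (perp slope)*Mx = -3 + (-15*1.5)/12 = -3 - 1.8750 = -4.8750

y = 1.2500x - 4.8750


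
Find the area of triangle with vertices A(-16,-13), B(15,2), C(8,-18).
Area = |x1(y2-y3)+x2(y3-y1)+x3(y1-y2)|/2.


-16*(2+ 18) = -320
15*(-18+ 13) = -75
8*(-13-2) = -120
sum = -515
Area = |-515|/2 = 257.5000

257.5000 sq units


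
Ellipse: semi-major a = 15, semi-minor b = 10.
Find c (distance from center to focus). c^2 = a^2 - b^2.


c^2 = 15^2 - 10^2 = 225 - 100 = 125
c = sqrt(125) = 11.1803

c = 11.1803


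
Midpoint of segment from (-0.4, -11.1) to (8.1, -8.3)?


Mx = (-0.4 + 8.1)/2 = 7.7/2 = 3.8500
My = (-11.1 - 8.3)/2 = -19.4/2 = -9.7000

(3.8500, -9.7000)


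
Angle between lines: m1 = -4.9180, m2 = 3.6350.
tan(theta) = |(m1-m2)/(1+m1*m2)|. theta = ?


m1-m2 = -8.553
1+m1*m2 = -16.87693
tan(theta) = |-8.553/(-16.87693)| = 0.506786
theta = arctan(|-8.553/(-16.87693)|) = 26.8753 degrees (acute angle)

26.8753 degrees


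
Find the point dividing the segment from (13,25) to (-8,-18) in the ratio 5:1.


Px = (5*(-8) + 1*13)/6 = -27/6 = -4.5000
Py = (5*(-18) + 1*25)/6 = -65/6 = -10.8333

P = (-4.5000, -10.8333)


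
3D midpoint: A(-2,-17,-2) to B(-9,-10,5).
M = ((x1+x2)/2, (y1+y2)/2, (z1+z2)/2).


Mx = (-2- 9)/2 = -5.5000
My = (-17- 10)/2 = -13.5000
Mz = (-2+5)/2 = 1.5000

M = (-5.5000, -13.5000, 1.5000)


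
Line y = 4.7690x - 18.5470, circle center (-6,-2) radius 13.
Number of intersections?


Substitute y = 4.7690x - 18.5470: (x+ 6)^2 + (4.7690x- 18.5470+ 2)^2 = 169
Expand to Ax^2 + Bx + C = 0, where b-k = -16.547
A = 1+m^2 = 23.743361
B = 2(m(b-k) - h) = 2(4.7690*(-16.547) + 6) = -145.825286
C = h^2 + (b-k)^2 - r^2 = 36 + 273.803209 - 169 = 140.803209
disc = B^2-4AC = 21265.0140 - 13372.5657 = 7892.4483
disc > 0

2 intersection points


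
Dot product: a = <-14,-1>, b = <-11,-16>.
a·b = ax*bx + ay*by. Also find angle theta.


a·b = -14*(-11) - 1*(-16) = 154 + 16 = 170
|a| = sqrt(196+1) = 14.0357
|b| = sqrt(121+256) = 19.4165
cos(theta) = 170/(sqrt(197)*sqrt(377)) = 170/sqrt(74269) = 0.623800
theta = arccos(170/sqrt(74269)) = 51.4059 degrees

a·b = 170, theta = 51.4059 deg


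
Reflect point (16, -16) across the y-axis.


Reflection rule for y-axis: (-x, y)
(16, -16) -> (-16, -16)

(-16, -16)


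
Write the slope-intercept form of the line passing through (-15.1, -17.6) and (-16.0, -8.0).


m = (9.6)/(-0.9) = -10.6667
b = y1 - m*x1 = -17.6 - (9.6*(-15.1))/(-0.9) = -17.6 - 161.0667 = -178.6667

y = -10.6667x - 178.6667


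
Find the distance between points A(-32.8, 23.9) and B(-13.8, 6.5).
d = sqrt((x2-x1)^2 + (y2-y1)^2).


dx = -13.8 + 32.8 = 19
dy = 6.5 - 23.9 = -17.4
d = sqrt(361 + 302.76) = sqrt(663.76) = 25.7635

25.7635


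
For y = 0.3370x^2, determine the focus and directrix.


a = 0.3370
1/(4a) = 0.7418
Focus = (0, 0.7418)
Directrix: y = -0.7418

Focus = (0, 0.7418), Directrix: y = -0.7418


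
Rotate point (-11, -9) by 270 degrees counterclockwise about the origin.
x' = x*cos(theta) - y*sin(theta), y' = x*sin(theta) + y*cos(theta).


cos(270) = 0, sin(270) = -1
x' = -11*0 + 9*(-1) = -9
y' = -11*(-1) - 9*0 = 11

(-9, 11)


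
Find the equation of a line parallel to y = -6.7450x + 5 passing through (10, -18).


Parallel lines have equal slopes.
m2 = -6.7450
b2 = -18 + 6.7450*10 = 49.4500

y = -6.7450x + 49.4500


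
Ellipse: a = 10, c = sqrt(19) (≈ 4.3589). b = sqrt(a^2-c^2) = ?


b^2 = 10^2 - (sqrt(19))^2 = 100 - 19 = 81
b = sqrt(81) = 9

b = 9


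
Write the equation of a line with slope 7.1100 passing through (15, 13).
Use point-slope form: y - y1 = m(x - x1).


y - 13 = 7.1100(x - 15)
y = 7.1100x + 13 - 7.1100*15
y = 7.1100x - 93.6500

y = 7.1100x - 93.6500


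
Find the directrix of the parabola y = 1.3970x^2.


a = 1.3970
1/(4a) = 0.1790
directrix: y = -0.1790 = -0.1790

y = -0.1790


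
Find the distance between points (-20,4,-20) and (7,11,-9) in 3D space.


dx=27, dy=7, dz=11
d = sqrt(729+49+121) = sqrt(899) = 29.9833

29.9833


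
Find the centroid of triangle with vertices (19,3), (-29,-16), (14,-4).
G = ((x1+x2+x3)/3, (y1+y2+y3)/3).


Gx = (19- 29+14)/3 = 4/3 = 1.3333
Gy = (3- 16- 4)/3 = -17/3 = -5.6667

G = (1.3333, -5.6667)


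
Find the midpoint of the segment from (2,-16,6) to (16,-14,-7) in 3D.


Mx = (2+16)/2 = 9.0000
My = (-16- 14)/2 = -15.0000
Mz = (6- 7)/2 = -0.5000

M = (9.0000, -15.0000, -0.5000)


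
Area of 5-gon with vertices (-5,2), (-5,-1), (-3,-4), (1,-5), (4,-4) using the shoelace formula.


sum(xi*y_{i+1}) = -5*(-1) - 5*(-4) - 3*(-5) + 1*(-4) + 4*2 = 44
sum(yi*x_{i+1}) = 2*(-5) - 1*(-3) - 4*1 - 5*4 - 4*(-5) = -11
Area = |44 + 11|/2 = 55/2 = 27.5000

27.5000 sq units


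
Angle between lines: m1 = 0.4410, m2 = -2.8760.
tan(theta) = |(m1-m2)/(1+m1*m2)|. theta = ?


m1-m2 = 3.317
1+m1*m2 = -0.268316
tan(theta) = |3.317/(-0.268316)| = 12.362289
theta = arctan(|3.317/(-0.268316)|) = 85.3753 degrees (acute angle)

85.3753 degrees


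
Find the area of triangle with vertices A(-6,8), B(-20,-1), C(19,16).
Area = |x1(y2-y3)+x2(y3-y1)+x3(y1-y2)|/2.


-6*(-1-16) = 102
-20*(16-8) = -160
19*(8+ 1) = 171
sum = 113
Area = |113|/2 = 56.5000

56.5000 sq units


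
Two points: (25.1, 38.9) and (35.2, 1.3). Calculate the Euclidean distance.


dx = 35.2 - 25.1 = 10.1
dy = 1.3 - 38.9 = -37.6
d = sqrt(102.01 + 1413.76) = sqrt(1515.77) = 38.9329

38.9329


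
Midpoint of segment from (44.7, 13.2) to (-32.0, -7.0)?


Mx = (44.7 - 32.0)/2 = 12.7/2 = 6.3500
My = (13.2 - 7.0)/2 = 6.2/2 = 3.1000

(6.3500, 3.1000)


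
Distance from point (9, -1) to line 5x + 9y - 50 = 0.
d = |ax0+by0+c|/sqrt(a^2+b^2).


|5*9 + 9*(-1) - 50| = |-14| = 14
sqrt(25 + 81) = sqrt(106) = 10.2956
d = 14/sqrt(106) = 1.3598

1.3598


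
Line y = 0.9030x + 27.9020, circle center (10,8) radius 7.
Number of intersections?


Substitute y = 0.9030x + 27.9020: (x-10)^2 + (0.9030x+27.9020-8)^2 = 49
Expand to Ax^2 + Bx + C = 0, where b-k = 19.902
A = 1+m^2 = 1.815409
B = 2(m(b-k) - h) = 2(0.9030*19.902 - 10) = 15.943012
C = h^2 + (b-k)^2 - r^2 = 100 + 396.089604 - 49 = 447.089604
disc = B^2-4AC = 254.1796 - 3246.6020 = -2992.4224
disc < 0

0 intersection points


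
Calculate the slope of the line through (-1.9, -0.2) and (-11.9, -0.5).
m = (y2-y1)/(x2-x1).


dy = -0.5 + 0.2 = -0.3
dx = -11.9 + 1.9 = -10.0
m = -0.3/(-10.0) = 0.0300

m = 0.0300


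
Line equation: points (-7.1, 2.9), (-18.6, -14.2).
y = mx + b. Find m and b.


m = (-17.1)/(-11.5) = 1.4870
b = y1 - m*x1 = 2.9 - (-17.1*(-7.1))/(-11.5) = 2.9 + 10.5574 = 13.4574

y = 1.4870x + 13.4574


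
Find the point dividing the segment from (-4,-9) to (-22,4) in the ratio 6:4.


Px = (6*(-22) + 4*(-4))/10 = -148/10 = -14.8000
Py = (6*4 + 4*(-9))/10 = -12/10 = -1.2000

P = (-14.8000, -1.2000)


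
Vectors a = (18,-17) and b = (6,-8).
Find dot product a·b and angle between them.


a·b = 18*6 - 17*(-8) = 108 + 136 = 244
|a| = sqrt(324+289) = 24.7588
|b| = sqrt(36+64) = 10.0000
cos(theta) = 244/(sqrt(613)*sqrt(100)) = 244/sqrt(61300) = 0.985507
theta = arccos(244/sqrt(61300)) = 9.7667 degrees

a·b = 244, theta = 9.7667 deg


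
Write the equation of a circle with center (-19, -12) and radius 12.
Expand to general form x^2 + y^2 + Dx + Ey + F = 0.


(x+ 19)^2 + (y+ 12)^2 = 12^2
D = -2h = 38, E = -2k = 24
F = h^2+k^2-r^2 = 361+144-144 = 361

x^2 + y^2 + 38x + 24y + 361 = 0


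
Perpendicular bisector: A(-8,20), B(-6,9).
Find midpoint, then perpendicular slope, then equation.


Midpoint = (-7, 14.5)
Slope of AB = dy/dx = -11/2 = -5.5000
Perp slope = -dx/dy = 2/11 = 0.1818
b = My - (perp slope)*Mx = 14.5 + (2*(-7))/(-11) = 14.5 + 1.2727 = 15.7727

y = 0.1818x + 15.7727


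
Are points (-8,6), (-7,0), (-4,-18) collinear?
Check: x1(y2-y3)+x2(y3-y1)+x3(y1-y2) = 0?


-8*(0+ 18) - 7*(-18-6) - 4*(6-0)
= -144 + 168 - 24 = 0

Yes, collinear (determinant = 0)


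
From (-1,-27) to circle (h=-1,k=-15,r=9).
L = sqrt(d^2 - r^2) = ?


d = sqrt((-1+ 1)^2 + (-27+ 15)^2) = sqrt(0+144) = 12.0000
L = sqrt(144.0000 - 81) = sqrt(63.0000) = 7.9373

7.9373


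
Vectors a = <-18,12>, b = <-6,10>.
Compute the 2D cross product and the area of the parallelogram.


cross = -18*10 - 12*(-6) = -180 + 72 = -108
Parallelogram area = |-108| = 108

cross = -108, parallelogram area = 108


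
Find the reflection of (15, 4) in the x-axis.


Reflection rule for x-axis: (x, -y)
(15, 4) -> (15, -4)

(15, -4)


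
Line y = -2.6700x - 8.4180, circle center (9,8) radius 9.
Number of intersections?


Substitute y = -2.6700x - 8.4180: (x-9)^2 + (-2.6700x- 8.4180-8)^2 = 81
Expand to Ax^2 + Bx + C = 0, where b-k = -16.418
A = 1+m^2 = 8.1289
B = 2(m(b-k) - h) = 2(-2.6700*(-16.418) - 9) = 69.67212
C = h^2 + (b-k)^2 - r^2 = 81 + 269.550724 - 81 = 269.550724
disc = B^2-4AC = 4854.2043 - 8764.6035 = -3910.3992
disc < 0

0 intersection points
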